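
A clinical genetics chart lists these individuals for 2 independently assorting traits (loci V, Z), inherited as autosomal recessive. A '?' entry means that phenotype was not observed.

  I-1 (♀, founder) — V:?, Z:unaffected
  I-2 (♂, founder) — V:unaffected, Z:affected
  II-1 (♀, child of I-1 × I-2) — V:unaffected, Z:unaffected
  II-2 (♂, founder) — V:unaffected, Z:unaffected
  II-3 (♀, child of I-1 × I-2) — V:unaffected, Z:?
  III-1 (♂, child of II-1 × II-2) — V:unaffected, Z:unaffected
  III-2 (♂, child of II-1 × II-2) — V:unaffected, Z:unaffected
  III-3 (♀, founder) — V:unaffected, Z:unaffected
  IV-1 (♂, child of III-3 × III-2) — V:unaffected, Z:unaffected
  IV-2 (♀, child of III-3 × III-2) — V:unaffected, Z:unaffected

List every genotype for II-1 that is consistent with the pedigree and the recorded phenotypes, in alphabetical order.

II-1 ∈ {VV Zz, Vv Zz}

V/I-1 ? ·: VV|Vv|vv
V/I-2 un ·: VV|Vv
V/II-1 un I-1×I-2: VV|Vv
V/II-2 un ·: VV|Vv
V/II-3 un I-1×I-2: VV|Vv
V/III-1 un II-1×II-2: VV|Vv
V/III-2 un II-1×II-2: VV|Vv
V/III-3 un ·: VV|Vv
V/IV-1 un III-3×III-2: VV|Vv
V/IV-2 un III-3×III-2: VV|Vv
⇒ V over [I-1,I-2,II-1,II-2,II-3,III-1,III-2,III-3,IV-1,IV-2]: 633 consistent
Z/I-1 un ·: ZZ|Zz
Z/I-2 aff ·: zz
Z/II-1 un I-1×I-2: Zz
Z/II-2 un ·: ZZ|Zz
Z/II-3 ? I-1×I-2: Zz|zz
Z/III-1 un II-1×II-2: ZZ|Zz
Z/III-2 un II-1×II-2: ZZ|Zz
Z/III-3 un ·: ZZ|Zz
Z/IV-1 un III-3×III-2: ZZ|Zz
Z/IV-2 un III-3×III-2: ZZ|Zz
⇒ Z over [I-1,I-2,II-1,II-2,II-3,III-1,III-2,III-3,IV-1,IV-2]: 156 consistent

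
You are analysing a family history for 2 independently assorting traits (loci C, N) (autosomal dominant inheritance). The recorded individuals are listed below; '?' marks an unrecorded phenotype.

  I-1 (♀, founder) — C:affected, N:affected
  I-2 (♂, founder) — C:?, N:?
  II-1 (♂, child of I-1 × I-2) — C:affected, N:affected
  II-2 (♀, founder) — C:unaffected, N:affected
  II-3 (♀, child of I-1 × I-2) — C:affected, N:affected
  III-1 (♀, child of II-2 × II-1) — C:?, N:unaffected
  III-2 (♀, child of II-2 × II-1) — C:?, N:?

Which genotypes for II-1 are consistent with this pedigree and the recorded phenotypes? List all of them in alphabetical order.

II-1 ∈ {CC Nn, Cc Nn}

C/I-1 aff ·: Cc|CC
C/I-2 ? ·: cc|Cc|CC
C/II-1 aff I-1×I-2: Cc|CC
C/II-2 un ·: cc
C/II-3 aff I-1×I-2: Cc|CC
C/III-1 ? II-2×II-1: cc|Cc
C/III-2 ? II-2×II-1: cc|Cc
⇒ C over [I-1,I-2,II-1,II-2,II-3,III-1,III-2]: 39 consistent
N/I-1 aff ·: Nn|NN
N/I-2 ? ·: nn|Nn|NN
N/II-1 aff I-1×I-2: Nn
N/II-2 aff ·: Nn
N/II-3 aff I-1×I-2: Nn|NN
N/III-1 un II-2×II-1: nn
N/III-2 ? II-2×II-1: nn|Nn|NN
⇒ N over [I-1,I-2,II-1,II-2,II-3,III-1,III-2]: 24 consistent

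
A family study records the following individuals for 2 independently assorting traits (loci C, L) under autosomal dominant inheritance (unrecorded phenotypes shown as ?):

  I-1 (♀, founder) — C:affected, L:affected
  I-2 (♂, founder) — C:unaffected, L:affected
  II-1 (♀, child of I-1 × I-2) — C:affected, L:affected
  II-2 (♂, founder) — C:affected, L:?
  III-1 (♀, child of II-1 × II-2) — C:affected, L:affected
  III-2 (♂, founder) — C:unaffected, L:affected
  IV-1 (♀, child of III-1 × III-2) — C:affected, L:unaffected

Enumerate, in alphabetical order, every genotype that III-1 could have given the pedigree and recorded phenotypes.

C/I-1 aff ·: Cc|CC
C/I-2 un ·: cc
C/II-1 aff I-1×I-2: Cc
C/II-2 aff ·: Cc|CC
C/III-1 aff II-1×II-2: Cc|CC
C/III-2 un ·: cc
C/IV-1 aff III-1×III-2: Cc
⇒ C over [I-1,I-2,II-1,II-2,III-1,III-2,IV-1]: 8 consistent
L/I-1 aff ·: Ll|LL
L/I-2 aff ·: Ll|LL
L/II-1 aff I-1×I-2: Ll|LL
L/II-2 ? ·: ll|Ll|LL
L/III-1 aff II-1×II-2: Ll
L/III-2 aff ·: Ll
L/IV-1 un III-1×III-2: ll
⇒ L over [I-1,I-2,II-1,II-2,III-1,III-2,IV-1]: 17 consistent

III-1 ∈ {CC Ll, Cc Ll}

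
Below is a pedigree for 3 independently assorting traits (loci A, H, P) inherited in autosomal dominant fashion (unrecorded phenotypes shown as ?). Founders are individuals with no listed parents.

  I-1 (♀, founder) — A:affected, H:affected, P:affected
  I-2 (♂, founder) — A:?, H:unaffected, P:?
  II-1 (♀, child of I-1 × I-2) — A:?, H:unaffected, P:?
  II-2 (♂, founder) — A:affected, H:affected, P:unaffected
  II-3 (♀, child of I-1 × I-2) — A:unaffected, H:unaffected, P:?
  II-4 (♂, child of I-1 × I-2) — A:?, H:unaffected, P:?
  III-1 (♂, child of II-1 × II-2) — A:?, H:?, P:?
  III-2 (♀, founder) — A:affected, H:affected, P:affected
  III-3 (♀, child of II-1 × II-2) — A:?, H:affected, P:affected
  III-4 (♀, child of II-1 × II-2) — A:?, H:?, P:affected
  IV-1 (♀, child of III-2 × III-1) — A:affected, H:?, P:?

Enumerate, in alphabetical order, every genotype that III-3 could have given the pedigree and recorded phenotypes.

III-3 ∈ {AA Hh Pp, Aa Hh Pp, aa Hh Pp}

A/I-1 aff ·: Aa
A/I-2 ? ·: aa|Aa
A/II-1 ? I-1×I-2: aa|Aa|AA
A/II-2 aff ·: Aa|AA
A/II-3 un I-1×I-2: aa
A/II-4 ? I-1×I-2: aa|Aa|AA
A/III-1 ? II-1×II-2: aa|Aa|AA
A/III-2 aff ·: Aa|AA
A/III-3 ? II-1×II-2: aa|Aa|AA
A/III-4 ? II-1×II-2: aa|Aa|AA
A/IV-1 aff III-2×III-1: Aa|AA
⇒ A over [I-1,I-2,II-1,II-2,II-3,II-4,III-1,III-2,III-3,III-4,IV-1]: 778 consistent
H/I-1 aff ·: Hh
H/I-2 un ·: hh
H/II-1 un I-1×I-2: hh
H/II-2 aff ·: Hh|HH
H/II-3 un I-1×I-2: hh
H/II-4 un I-1×I-2: hh
H/III-1 ? II-1×II-2: hh|Hh
H/III-2 aff ·: Hh|HH
H/III-3 aff II-1×II-2: Hh
H/III-4 ? II-1×II-2: hh|Hh
H/IV-1 ? III-2×III-1: hh|Hh|HH
⇒ H over [I-1,I-2,II-1,II-2,II-3,II-4,III-1,III-2,III-3,III-4,IV-1]: 21 consistent
P/I-1 aff ·: Pp|PP
P/I-2 ? ·: pp|Pp|PP
P/II-1 ? I-1×I-2: Pp|PP
P/II-2 un ·: pp
P/II-3 ? I-1×I-2: pp|Pp|PP
P/II-4 ? I-1×I-2: pp|Pp|PP
P/III-1 ? II-1×II-2: pp|Pp
P/III-2 aff ·: Pp|PP
P/III-3 aff II-1×II-2: Pp
P/III-4 aff II-1×II-2: Pp
P/IV-1 ? III-2×III-1: pp|Pp|PP
⇒ P over [I-1,I-2,II-1,II-2,II-3,II-4,III-1,III-2,III-3,III-4,IV-1]: 266 consistent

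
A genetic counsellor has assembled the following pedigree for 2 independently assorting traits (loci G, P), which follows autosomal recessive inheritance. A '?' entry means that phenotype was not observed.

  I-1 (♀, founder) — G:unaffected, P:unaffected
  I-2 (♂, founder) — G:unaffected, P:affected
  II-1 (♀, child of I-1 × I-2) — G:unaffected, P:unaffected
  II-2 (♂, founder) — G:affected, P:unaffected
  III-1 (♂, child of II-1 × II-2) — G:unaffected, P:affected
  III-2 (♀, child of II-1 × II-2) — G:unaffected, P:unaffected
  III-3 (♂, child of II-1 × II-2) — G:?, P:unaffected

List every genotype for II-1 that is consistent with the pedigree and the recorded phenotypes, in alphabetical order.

II-1 ∈ {GG Pp, Gg Pp}

G/I-1 un ·: GG|Gg
G/I-2 un ·: GG|Gg
G/II-1 un I-1×I-2: GG|Gg
G/II-2 aff ·: gg
G/III-1 un II-1×II-2: Gg
G/III-2 un II-1×II-2: Gg
G/III-3 ? II-1×II-2: Gg|gg
⇒ G over [I-1,I-2,II-1,II-2,III-1,III-2,III-3]: 10 consistent
P/I-1 un ·: PP|Pp
P/I-2 aff ·: pp
P/II-1 un I-1×I-2: Pp
P/II-2 un ·: Pp
P/III-1 aff II-1×II-2: pp
P/III-2 un II-1×II-2: PP|Pp
P/III-3 un II-1×II-2: PP|Pp
⇒ P over [I-1,I-2,II-1,II-2,III-1,III-2,III-3]: 8 consistent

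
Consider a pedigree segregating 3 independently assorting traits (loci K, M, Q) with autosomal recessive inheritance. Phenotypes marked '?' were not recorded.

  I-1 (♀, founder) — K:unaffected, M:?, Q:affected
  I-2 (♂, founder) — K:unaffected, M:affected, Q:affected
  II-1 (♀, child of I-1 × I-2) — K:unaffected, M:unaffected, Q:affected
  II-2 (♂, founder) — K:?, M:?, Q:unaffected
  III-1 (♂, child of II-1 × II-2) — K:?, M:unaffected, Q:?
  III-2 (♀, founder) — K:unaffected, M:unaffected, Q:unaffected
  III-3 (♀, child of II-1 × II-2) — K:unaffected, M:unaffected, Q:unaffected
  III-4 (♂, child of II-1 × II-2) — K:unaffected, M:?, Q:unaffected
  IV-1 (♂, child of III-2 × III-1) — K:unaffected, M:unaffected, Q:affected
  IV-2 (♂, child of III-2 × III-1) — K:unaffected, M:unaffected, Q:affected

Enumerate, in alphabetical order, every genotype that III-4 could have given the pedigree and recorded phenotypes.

K/I-1 un ·: KK|Kk
K/I-2 un ·: KK|Kk
K/II-1 un I-1×I-2: KK|Kk
K/II-2 ? ·: KK|Kk|kk
K/III-1 ? II-1×II-2: KK|Kk|kk
K/III-2 un ·: KK|Kk
K/III-3 un II-1×II-2: KK|Kk
K/III-4 un II-1×II-2: KK|Kk
K/IV-1 un III-2×III-1: KK|Kk
K/IV-2 un III-2×III-1: KK|Kk
⇒ K over [I-1,I-2,II-1,II-2,III-1,III-2,III-3,III-4,IV-1,IV-2]: 626 consistent
M/I-1 ? ·: MM|Mm
M/I-2 aff ·: mm
M/II-1 un I-1×I-2: Mm
M/II-2 ? ·: MM|Mm|mm
M/III-1 un II-1×II-2: MM|Mm
M/III-2 un ·: MM|Mm
M/III-3 un II-1×II-2: MM|Mm
M/III-4 ? II-1×II-2: MM|Mm|mm
M/IV-1 un III-2×III-1: MM|Mm
M/IV-2 un III-2×III-1: MM|Mm
⇒ M over [I-1,I-2,II-1,II-2,III-1,III-2,III-3,III-4,IV-1,IV-2]: 292 consistent
Q/I-1 aff ·: qq
Q/I-2 aff ·: qq
Q/II-1 aff I-1×I-2: qq
Q/II-2 un ·: QQ|Qq
Q/III-1 ? II-1×II-2: Qq|qq
Q/III-2 un ·: Qq
Q/III-3 un II-1×II-2: Qq
Q/III-4 un II-1×II-2: Qq
Q/IV-1 aff III-2×III-1: qq
Q/IV-2 aff III-2×III-1: qq
⇒ Q over [I-1,I-2,II-1,II-2,III-1,III-2,III-3,III-4,IV-1,IV-2]: 3 consistent

III-4 ∈ {KK MM Qq, KK Mm Qq, KK mm Qq, Kk MM Qq, Kk Mm Qq, Kk mm Qq}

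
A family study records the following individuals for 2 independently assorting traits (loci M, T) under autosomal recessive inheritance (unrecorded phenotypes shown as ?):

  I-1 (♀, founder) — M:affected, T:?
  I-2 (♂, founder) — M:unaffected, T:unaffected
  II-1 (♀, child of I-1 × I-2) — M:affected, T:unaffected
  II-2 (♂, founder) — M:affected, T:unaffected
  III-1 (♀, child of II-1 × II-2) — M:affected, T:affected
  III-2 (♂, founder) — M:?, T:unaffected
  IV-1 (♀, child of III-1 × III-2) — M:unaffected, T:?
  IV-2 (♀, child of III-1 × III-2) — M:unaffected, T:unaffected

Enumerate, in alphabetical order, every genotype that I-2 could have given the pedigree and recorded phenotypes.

M/I-1 aff ·: mm
M/I-2 un ·: Mm
M/II-1 aff I-1×I-2: mm
M/II-2 aff ·: mm
M/III-1 aff II-1×II-2: mm
M/III-2 ? ·: MM|Mm
M/IV-1 un III-1×III-2: Mm
M/IV-2 un III-1×III-2: Mm
⇒ M over [I-1,I-2,II-1,II-2,III-1,III-2,IV-1,IV-2]: 2 consistent
T/I-1 ? ·: TT|Tt|tt
T/I-2 un ·: TT|Tt
T/II-1 un I-1×I-2: Tt
T/II-2 un ·: Tt
T/III-1 aff II-1×II-2: tt
T/III-2 un ·: TT|Tt
T/IV-1 ? III-1×III-2: Tt|tt
T/IV-2 un III-1×III-2: Tt
⇒ T over [I-1,I-2,II-1,II-2,III-1,III-2,IV-1,IV-2]: 15 consistent

I-2 ∈ {Mm TT, Mm Tt}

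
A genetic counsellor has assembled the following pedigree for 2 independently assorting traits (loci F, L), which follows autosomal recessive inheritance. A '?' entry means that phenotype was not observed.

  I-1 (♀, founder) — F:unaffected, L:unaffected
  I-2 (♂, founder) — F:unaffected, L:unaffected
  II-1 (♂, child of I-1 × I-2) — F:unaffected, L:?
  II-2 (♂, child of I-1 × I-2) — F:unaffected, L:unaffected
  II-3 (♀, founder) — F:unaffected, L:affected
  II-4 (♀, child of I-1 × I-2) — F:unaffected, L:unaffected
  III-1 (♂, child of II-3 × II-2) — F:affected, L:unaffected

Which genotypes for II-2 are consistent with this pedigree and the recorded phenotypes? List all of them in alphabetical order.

F/I-1 un ·: FF|Ff
F/I-2 un ·: FF|Ff
F/II-1 un I-1×I-2: FF|Ff
F/II-2 un I-1×I-2: Ff
F/II-3 un ·: Ff
F/II-4 un I-1×I-2: FF|Ff
F/III-1 aff II-3×II-2: ff
⇒ F over [I-1,I-2,II-1,II-2,II-3,II-4,III-1]: 12 consistent
L/I-1 un ·: LL|Ll
L/I-2 un ·: LL|Ll
L/II-1 ? I-1×I-2: LL|Ll|ll
L/II-2 un I-1×I-2: LL|Ll
L/II-3 aff ·: ll
L/II-4 un I-1×I-2: LL|Ll
L/III-1 un II-3×II-2: Ll
⇒ L over [I-1,I-2,II-1,II-2,II-3,II-4,III-1]: 29 consistent

II-2 ∈ {Ff LL, Ff Ll}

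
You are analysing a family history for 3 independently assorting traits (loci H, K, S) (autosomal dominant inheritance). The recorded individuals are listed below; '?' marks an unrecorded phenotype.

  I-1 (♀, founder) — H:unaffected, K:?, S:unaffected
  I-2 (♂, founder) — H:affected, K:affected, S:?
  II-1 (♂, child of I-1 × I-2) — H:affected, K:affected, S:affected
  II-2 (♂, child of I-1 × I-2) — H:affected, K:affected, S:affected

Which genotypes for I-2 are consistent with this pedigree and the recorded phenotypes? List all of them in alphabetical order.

I-2 ∈ {HH KK SS, HH KK Ss, HH Kk SS, HH Kk Ss, Hh KK SS, Hh KK Ss, Hh Kk SS, Hh Kk Ss}

H/I-1 un ·: hh
H/I-2 aff ·: Hh|HH
H/II-1 aff I-1×I-2: Hh
H/II-2 aff I-1×I-2: Hh
⇒ H over [I-1,I-2,II-1,II-2]: 2 consistent
K/I-1 ? ·: kk|Kk|KK
K/I-2 aff ·: Kk|KK
K/II-1 aff I-1×I-2: Kk|KK
K/II-2 aff I-1×I-2: Kk|KK
⇒ K over [I-1,I-2,II-1,II-2]: 15 consistent
S/I-1 un ·: ss
S/I-2 ? ·: Ss|SS
S/II-1 aff I-1×I-2: Ss
S/II-2 aff I-1×I-2: Ss
⇒ S over [I-1,I-2,II-1,II-2]: 2 consistent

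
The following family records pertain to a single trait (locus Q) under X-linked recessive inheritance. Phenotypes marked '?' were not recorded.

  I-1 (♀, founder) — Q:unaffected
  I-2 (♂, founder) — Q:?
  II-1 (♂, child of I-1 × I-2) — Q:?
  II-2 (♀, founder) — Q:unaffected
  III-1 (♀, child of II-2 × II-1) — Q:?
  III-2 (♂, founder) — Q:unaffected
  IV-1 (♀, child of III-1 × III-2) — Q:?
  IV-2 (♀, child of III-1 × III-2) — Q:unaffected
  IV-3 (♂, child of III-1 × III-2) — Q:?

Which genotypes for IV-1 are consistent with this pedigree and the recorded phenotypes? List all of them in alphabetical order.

IV-1 ∈ {X^QX^Q, X^QX^q}

Q/I-1 un ·: X^QX^Q|X^QX^q
Q/I-2 ? ·: X^QY|X^qY
Q/II-1 ? I-1×I-2: X^QY|X^qY
Q/II-2 un ·: X^QX^Q|X^QX^q
Q/III-1 ? II-2×II-1: X^QX^Q|X^QX^q|X^qX^q
Q/III-2 un ·: X^QY
Q/IV-1 ? III-1×III-2: X^QX^Q|X^QX^q
Q/IV-2 un III-1×III-2: X^QX^Q|X^QX^q
Q/IV-3 ? III-1×III-2: X^QY|X^qY
⇒ Q over [I-1,I-2,II-1,II-2,III-1,III-2,IV-1,IV-2,IV-3]: 74 consistent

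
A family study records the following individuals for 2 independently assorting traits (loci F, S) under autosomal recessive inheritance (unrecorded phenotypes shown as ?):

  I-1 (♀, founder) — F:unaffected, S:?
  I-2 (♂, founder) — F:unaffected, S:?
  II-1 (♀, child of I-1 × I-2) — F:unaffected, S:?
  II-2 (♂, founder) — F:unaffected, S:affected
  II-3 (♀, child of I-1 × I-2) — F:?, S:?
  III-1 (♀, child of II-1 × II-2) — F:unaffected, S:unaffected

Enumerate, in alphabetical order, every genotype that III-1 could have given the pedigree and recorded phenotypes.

F/I-1 un ·: FF|Ff
F/I-2 un ·: FF|Ff
F/II-1 un I-1×I-2: FF|Ff
F/II-2 un ·: FF|Ff
F/II-3 ? I-1×I-2: FF|Ff|ff
F/III-1 un II-1×II-2: FF|Ff
⇒ F over [I-1,I-2,II-1,II-2,II-3,III-1]: 52 consistent
S/I-1 ? ·: SS|Ss|ss
S/I-2 ? ·: SS|Ss|ss
S/II-1 ? I-1×I-2: SS|Ss
S/II-2 aff ·: ss
S/II-3 ? I-1×I-2: SS|Ss|ss
S/III-1 un II-1×II-2: Ss
⇒ S over [I-1,I-2,II-1,II-2,II-3,III-1]: 21 consistent

III-1 ∈ {FF Ss, Ff Ss}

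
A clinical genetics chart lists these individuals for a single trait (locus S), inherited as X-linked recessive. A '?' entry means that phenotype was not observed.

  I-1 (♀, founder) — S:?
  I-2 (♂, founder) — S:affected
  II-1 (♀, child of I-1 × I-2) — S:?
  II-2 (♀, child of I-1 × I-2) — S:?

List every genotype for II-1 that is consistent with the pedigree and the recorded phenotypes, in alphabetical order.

II-1 ∈ {X^SX^s, X^sX^s}

S/I-1 ? ·: X^SX^S|X^SX^s|X^sX^s
S/I-2 aff ·: X^sY
S/II-1 ? I-1×I-2: X^SX^s|X^sX^s
S/II-2 ? I-1×I-2: X^SX^s|X^sX^s
⇒ S over [I-1,I-2,II-1,II-2]: 6 consistent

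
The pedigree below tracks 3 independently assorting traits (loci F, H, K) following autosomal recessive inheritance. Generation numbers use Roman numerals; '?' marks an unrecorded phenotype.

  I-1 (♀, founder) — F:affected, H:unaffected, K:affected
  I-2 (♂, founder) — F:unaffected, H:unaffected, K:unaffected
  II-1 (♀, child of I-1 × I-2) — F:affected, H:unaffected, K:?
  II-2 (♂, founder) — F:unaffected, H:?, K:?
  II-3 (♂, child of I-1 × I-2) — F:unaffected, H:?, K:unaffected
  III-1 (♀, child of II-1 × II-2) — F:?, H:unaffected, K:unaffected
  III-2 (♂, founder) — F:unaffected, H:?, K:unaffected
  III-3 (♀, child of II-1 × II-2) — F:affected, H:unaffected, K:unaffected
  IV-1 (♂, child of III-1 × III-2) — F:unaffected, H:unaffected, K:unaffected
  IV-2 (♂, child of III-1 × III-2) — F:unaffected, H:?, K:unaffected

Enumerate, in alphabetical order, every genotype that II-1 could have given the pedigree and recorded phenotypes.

F/I-1 aff ·: ff
F/I-2 un ·: Ff
F/II-1 aff I-1×I-2: ff
F/II-2 un ·: Ff
F/II-3 un I-1×I-2: Ff
F/III-1 ? II-1×II-2: Ff|ff
F/III-2 un ·: FF|Ff
F/III-3 aff II-1×II-2: ff
F/IV-1 un III-1×III-2: FF|Ff
F/IV-2 un III-1×III-2: FF|Ff
⇒ F over [I-1,I-2,II-1,II-2,II-3,III-1,III-2,III-3,IV-1,IV-2]: 10 consistent
H/I-1 un ·: HH|Hh
H/I-2 un ·: HH|Hh
H/II-1 un I-1×I-2: HH|Hh
H/II-2 ? ·: HH|Hh|hh
H/II-3 ? I-1×I-2: HH|Hh|hh
H/III-1 un II-1×II-2: HH|Hh
H/III-2 ? ·: HH|Hh|hh
H/III-3 un II-1×II-2: HH|Hh
H/IV-1 un III-1×III-2: HH|Hh
H/IV-2 ? III-1×III-2: HH|Hh|hh
⇒ H over [I-1,I-2,II-1,II-2,II-3,III-1,III-2,III-3,IV-1,IV-2]: 1020 consistent
K/I-1 aff ·: kk
K/I-2 un ·: KK|Kk
K/II-1 ? I-1×I-2: Kk|kk
K/II-2 ? ·: KK|Kk|kk
K/II-3 un I-1×I-2: Kk
K/III-1 un II-1×II-2: KK|Kk
K/III-2 un ·: KK|Kk
K/III-3 un II-1×II-2: KK|Kk
K/IV-1 un III-1×III-2: KK|Kk
K/IV-2 un III-1×III-2: KK|Kk
⇒ K over [I-1,I-2,II-1,II-2,II-3,III-1,III-2,III-3,IV-1,IV-2]: 136 consistent

II-1 ∈ {ff HH Kk, ff HH kk, ff Hh Kk, ff Hh kk}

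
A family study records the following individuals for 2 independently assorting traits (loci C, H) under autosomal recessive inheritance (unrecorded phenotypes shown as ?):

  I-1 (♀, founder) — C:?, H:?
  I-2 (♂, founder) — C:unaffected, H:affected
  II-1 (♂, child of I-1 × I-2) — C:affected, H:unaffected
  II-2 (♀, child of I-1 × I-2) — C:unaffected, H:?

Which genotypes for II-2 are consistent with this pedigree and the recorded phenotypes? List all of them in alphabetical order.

II-2 ∈ {CC Hh, CC hh, Cc Hh, Cc hh}

C/I-1 ? ·: Cc|cc
C/I-2 un ·: Cc
C/II-1 aff I-1×I-2: cc
C/II-2 un I-1×I-2: CC|Cc
⇒ C over [I-1,I-2,II-1,II-2]: 3 consistent
H/I-1 ? ·: HH|Hh
H/I-2 aff ·: hh
H/II-1 un I-1×I-2: Hh
H/II-2 ? I-1×I-2: Hh|hh
⇒ H over [I-1,I-2,II-1,II-2]: 3 consistent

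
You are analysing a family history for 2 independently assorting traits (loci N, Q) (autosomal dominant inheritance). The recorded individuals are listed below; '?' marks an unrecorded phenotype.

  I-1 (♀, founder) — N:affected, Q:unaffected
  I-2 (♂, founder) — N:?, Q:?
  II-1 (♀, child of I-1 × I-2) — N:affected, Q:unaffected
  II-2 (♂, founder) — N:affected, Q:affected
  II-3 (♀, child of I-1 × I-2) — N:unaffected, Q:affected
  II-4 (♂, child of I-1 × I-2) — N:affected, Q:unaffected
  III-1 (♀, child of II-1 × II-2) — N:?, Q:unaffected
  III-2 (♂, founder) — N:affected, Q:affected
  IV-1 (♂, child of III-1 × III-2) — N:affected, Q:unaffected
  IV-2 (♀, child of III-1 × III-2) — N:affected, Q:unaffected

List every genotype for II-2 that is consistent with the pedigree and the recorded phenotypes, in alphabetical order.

N/I-1 aff ·: Nn
N/I-2 ? ·: nn|Nn
N/II-1 aff I-1×I-2: Nn|NN
N/II-2 aff ·: Nn|NN
N/II-3 un I-1×I-2: nn
N/II-4 aff I-1×I-2: Nn|NN
N/III-1 ? II-1×II-2: nn|Nn|NN
N/III-2 aff ·: Nn|NN
N/IV-1 aff III-1×III-2: Nn|NN
N/IV-2 aff III-1×III-2: Nn|NN
⇒ N over [I-1,I-2,II-1,II-2,II-3,II-4,III-1,III-2,IV-1,IV-2]: 120 consistent
Q/I-1 un ·: qq
Q/I-2 ? ·: Qq
Q/II-1 un I-1×I-2: qq
Q/II-2 aff ·: Qq
Q/II-3 aff I-1×I-2: Qq
Q/II-4 un I-1×I-2: qq
Q/III-1 un II-1×II-2: qq
Q/III-2 aff ·: Qq
Q/IV-1 un III-1×III-2: qq
Q/IV-2 un III-1×III-2: qq
⇒ Q over [I-1,I-2,II-1,II-2,II-3,II-4,III-1,III-2,IV-1,IV-2]: 1 consistent

II-2 ∈ {NN Qq, Nn Qq}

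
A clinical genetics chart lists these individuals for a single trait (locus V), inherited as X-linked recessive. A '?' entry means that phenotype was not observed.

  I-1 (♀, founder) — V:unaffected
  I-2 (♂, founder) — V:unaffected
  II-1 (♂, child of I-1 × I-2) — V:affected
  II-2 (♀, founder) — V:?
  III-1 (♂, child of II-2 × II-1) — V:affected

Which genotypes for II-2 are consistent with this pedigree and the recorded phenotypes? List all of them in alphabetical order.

II-2 ∈ {X^VX^v, X^vX^v}

V/I-1 un ·: X^VX^v
V/I-2 un ·: X^VY
V/II-1 aff I-1×I-2: X^vY
V/II-2 ? ·: X^VX^v|X^vX^v
V/III-1 aff II-2×II-1: X^vY
⇒ V over [I-1,I-2,II-1,II-2,III-1]: 2 consistent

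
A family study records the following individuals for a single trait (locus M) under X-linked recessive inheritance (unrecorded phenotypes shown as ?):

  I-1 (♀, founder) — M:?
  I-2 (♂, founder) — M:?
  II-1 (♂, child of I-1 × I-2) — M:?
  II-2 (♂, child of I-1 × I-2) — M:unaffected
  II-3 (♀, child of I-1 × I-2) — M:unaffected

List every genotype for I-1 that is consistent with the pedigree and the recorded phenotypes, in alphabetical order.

I-1 ∈ {X^MX^M, X^MX^m}

M/I-1 ? ·: X^MX^M|X^MX^m
M/I-2 ? ·: X^MY|X^mY
M/II-1 ? I-1×I-2: X^MY|X^mY
M/II-2 un I-1×I-2: X^MY
M/II-3 un I-1×I-2: X^MX^M|X^MX^m
⇒ M over [I-1,I-2,II-1,II-2,II-3]: 8 consistent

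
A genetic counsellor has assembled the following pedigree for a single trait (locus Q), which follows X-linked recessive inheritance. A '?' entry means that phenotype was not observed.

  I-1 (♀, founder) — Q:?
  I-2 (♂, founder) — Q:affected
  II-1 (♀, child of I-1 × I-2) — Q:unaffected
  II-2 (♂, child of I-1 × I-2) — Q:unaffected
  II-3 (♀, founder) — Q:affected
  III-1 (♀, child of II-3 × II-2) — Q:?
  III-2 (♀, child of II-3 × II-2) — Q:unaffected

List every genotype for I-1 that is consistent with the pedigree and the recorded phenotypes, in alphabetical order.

I-1 ∈ {X^QX^Q, X^QX^q}

Q/I-1 ? ·: X^QX^Q|X^QX^q
Q/I-2 aff ·: X^qY
Q/II-1 un I-1×I-2: X^QX^q
Q/II-2 un I-1×I-2: X^QY
Q/II-3 aff ·: X^qX^q
Q/III-1 ? II-3×II-2: X^QX^q
Q/III-2 un II-3×II-2: X^QX^q
⇒ Q over [I-1,I-2,II-1,II-2,II-3,III-1,III-2]: 2 consistent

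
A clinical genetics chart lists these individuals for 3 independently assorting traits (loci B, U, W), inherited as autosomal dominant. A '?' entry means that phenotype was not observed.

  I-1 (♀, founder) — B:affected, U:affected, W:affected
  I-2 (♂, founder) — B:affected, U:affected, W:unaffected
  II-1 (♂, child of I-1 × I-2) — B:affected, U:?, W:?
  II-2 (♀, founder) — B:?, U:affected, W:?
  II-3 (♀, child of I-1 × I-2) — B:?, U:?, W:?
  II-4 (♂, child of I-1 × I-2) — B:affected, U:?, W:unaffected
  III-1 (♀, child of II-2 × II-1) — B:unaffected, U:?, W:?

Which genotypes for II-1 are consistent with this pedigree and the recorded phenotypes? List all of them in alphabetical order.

II-1 ∈ {Bb UU Ww, Bb UU ww, Bb Uu Ww, Bb Uu ww, Bb uu Ww, Bb uu ww}

B/I-1 aff ·: Bb|BB
B/I-2 aff ·: Bb|BB
B/II-1 aff I-1×I-2: Bb
B/II-2 ? ·: bb|Bb
B/II-3 ? I-1×I-2: bb|Bb|BB
B/II-4 aff I-1×I-2: Bb|BB
B/III-1 un II-2×II-1: bb
⇒ B over [I-1,I-2,II-1,II-2,II-3,II-4,III-1]: 28 consistent
U/I-1 aff ·: Uu|UU
U/I-2 aff ·: Uu|UU
U/II-1 ? I-1×I-2: uu|Uu|UU
U/II-2 aff ·: Uu|UU
U/II-3 ? I-1×I-2: uu|Uu|UU
U/II-4 ? I-1×I-2: uu|Uu|UU
U/III-1 ? II-2×II-1: uu|Uu|UU
⇒ U over [I-1,I-2,II-1,II-2,II-3,II-4,III-1]: 166 consistent
W/I-1 aff ·: Ww
W/I-2 un ·: ww
W/II-1 ? I-1×I-2: ww|Ww
W/II-2 ? ·: ww|Ww|WW
W/II-3 ? I-1×I-2: ww|Ww
W/II-4 un I-1×I-2: ww
W/III-1 ? II-2×II-1: ww|Ww|WW
⇒ W over [I-1,I-2,II-1,II-2,II-3,II-4,III-1]: 22 consistent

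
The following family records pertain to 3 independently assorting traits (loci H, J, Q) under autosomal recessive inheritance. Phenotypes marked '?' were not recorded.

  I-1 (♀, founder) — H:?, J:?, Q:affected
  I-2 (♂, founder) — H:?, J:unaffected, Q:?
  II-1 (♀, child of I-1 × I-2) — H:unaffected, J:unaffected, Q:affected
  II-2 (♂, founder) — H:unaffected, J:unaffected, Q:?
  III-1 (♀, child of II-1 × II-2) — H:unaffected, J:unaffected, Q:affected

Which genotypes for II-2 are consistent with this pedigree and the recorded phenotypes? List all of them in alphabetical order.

H/I-1 ? ·: HH|Hh|hh
H/I-2 ? ·: HH|Hh|hh
H/II-1 un I-1×I-2: HH|Hh
H/II-2 un ·: HH|Hh
H/III-1 un II-1×II-2: HH|Hh
⇒ H over [I-1,I-2,II-1,II-2,III-1]: 40 consistent
J/I-1 ? ·: JJ|Jj|jj
J/I-2 un ·: JJ|Jj
J/II-1 un I-1×I-2: JJ|Jj
J/II-2 un ·: JJ|Jj
J/III-1 un II-1×II-2: JJ|Jj
⇒ J over [I-1,I-2,II-1,II-2,III-1]: 32 consistent
Q/I-1 aff ·: qq
Q/I-2 ? ·: Qq|qq
Q/II-1 aff I-1×I-2: qq
Q/II-2 ? ·: Qq|qq
Q/III-1 aff II-1×II-2: qq
⇒ Q over [I-1,I-2,II-1,II-2,III-1]: 4 consistent

II-2 ∈ {HH JJ Qq, HH JJ qq, HH Jj Qq, HH Jj qq, Hh JJ Qq, Hh JJ qq, Hh Jj Qq, Hh Jj qq}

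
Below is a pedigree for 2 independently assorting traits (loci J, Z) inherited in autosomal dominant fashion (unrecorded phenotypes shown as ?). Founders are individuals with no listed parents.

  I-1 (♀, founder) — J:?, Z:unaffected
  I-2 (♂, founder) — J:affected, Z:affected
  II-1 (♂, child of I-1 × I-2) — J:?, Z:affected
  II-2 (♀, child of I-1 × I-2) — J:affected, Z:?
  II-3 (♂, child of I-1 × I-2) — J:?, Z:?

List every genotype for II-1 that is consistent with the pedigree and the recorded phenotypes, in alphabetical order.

II-1 ∈ {JJ Zz, Jj Zz, jj Zz}

J/I-1 ? ·: jj|Jj|JJ
J/I-2 aff ·: Jj|JJ
J/II-1 ? I-1×I-2: jj|Jj|JJ
J/II-2 aff I-1×I-2: Jj|JJ
J/II-3 ? I-1×I-2: jj|Jj|JJ
⇒ J over [I-1,I-2,II-1,II-2,II-3]: 40 consistent
Z/I-1 un ·: zz
Z/I-2 aff ·: Zz|ZZ
Z/II-1 aff I-1×I-2: Zz
Z/II-2 ? I-1×I-2: zz|Zz
Z/II-3 ? I-1×I-2: zz|Zz
⇒ Z over [I-1,I-2,II-1,II-2,II-3]: 5 consistent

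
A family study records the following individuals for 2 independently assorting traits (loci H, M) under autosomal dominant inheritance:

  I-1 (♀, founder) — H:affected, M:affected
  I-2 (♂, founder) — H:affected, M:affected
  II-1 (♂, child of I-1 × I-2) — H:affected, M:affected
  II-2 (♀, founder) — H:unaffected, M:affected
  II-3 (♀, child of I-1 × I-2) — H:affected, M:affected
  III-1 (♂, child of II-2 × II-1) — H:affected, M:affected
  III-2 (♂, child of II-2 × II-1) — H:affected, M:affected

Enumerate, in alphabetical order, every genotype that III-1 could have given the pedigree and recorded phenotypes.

H/I-1 aff ·: Hh|HH
H/I-2 aff ·: Hh|HH
H/II-1 aff I-1×I-2: Hh|HH
H/II-2 un ·: hh
H/II-3 aff I-1×I-2: Hh|HH
H/III-1 aff II-2×II-1: Hh
H/III-2 aff II-2×II-1: Hh
⇒ H over [I-1,I-2,II-1,II-2,II-3,III-1,III-2]: 13 consistent
M/I-1 aff ·: Mm|MM
M/I-2 aff ·: Mm|MM
M/II-1 aff I-1×I-2: Mm|MM
M/II-2 aff ·: Mm|MM
M/II-3 aff I-1×I-2: Mm|MM
M/III-1 aff II-2×II-1: Mm|MM
M/III-2 aff II-2×II-1: Mm|MM
⇒ M over [I-1,I-2,II-1,II-2,II-3,III-1,III-2]: 83 consistent

III-1 ∈ {Hh MM, Hh Mm}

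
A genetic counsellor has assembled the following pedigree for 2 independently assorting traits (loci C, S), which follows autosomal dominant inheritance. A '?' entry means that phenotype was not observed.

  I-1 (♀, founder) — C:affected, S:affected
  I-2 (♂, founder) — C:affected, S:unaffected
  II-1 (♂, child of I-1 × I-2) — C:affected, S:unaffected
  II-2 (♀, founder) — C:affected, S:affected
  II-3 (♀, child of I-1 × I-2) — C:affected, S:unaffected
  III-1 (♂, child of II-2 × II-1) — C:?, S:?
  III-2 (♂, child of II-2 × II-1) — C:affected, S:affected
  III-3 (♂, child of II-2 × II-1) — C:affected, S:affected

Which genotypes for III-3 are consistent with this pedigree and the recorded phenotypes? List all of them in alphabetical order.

III-3 ∈ {CC Ss, Cc Ss}

C/I-1 aff ·: Cc|CC
C/I-2 aff ·: Cc|CC
C/II-1 aff I-1×I-2: Cc|CC
C/II-2 aff ·: Cc|CC
C/II-3 aff I-1×I-2: Cc|CC
C/III-1 ? II-2×II-1: cc|Cc|CC
C/III-2 aff II-2×II-1: Cc|CC
C/III-3 aff II-2×II-1: Cc|CC
⇒ C over [I-1,I-2,II-1,II-2,II-3,III-1,III-2,III-3]: 183 consistent
S/I-1 aff ·: Ss
S/I-2 un ·: ss
S/II-1 un I-1×I-2: ss
S/II-2 aff ·: Ss|SS
S/II-3 un I-1×I-2: ss
S/III-1 ? II-2×II-1: ss|Ss
S/III-2 aff II-2×II-1: Ss
S/III-3 aff II-2×II-1: Ss
⇒ S over [I-1,I-2,II-1,II-2,II-3,III-1,III-2,III-3]: 3 consistent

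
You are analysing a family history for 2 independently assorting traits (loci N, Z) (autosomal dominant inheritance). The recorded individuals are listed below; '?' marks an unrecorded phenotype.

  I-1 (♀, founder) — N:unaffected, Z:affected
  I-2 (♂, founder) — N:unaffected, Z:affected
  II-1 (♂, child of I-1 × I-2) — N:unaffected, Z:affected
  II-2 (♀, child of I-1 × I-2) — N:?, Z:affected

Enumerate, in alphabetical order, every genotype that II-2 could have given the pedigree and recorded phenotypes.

II-2 ∈ {nn ZZ, nn Zz}

N/I-1 un ·: nn
N/I-2 un ·: nn
N/II-1 un I-1×I-2: nn
N/II-2 ? I-1×I-2: nn
⇒ N over [I-1,I-2,II-1,II-2]: 1 consistent
Z/I-1 aff ·: Zz|ZZ
Z/I-2 aff ·: Zz|ZZ
Z/II-1 aff I-1×I-2: Zz|ZZ
Z/II-2 aff I-1×I-2: Zz|ZZ
⇒ Z over [I-1,I-2,II-1,II-2]: 13 consistent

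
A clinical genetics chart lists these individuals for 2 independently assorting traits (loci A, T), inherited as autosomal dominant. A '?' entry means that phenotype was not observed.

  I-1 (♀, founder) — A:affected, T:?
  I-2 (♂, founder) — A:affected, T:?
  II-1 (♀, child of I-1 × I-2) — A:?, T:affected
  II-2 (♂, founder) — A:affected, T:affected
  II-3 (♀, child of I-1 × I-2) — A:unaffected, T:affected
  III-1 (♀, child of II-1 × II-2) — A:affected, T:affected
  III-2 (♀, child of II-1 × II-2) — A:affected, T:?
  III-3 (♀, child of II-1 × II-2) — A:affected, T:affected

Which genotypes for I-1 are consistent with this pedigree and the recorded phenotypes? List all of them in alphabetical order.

I-1 ∈ {Aa TT, Aa Tt, Aa tt}

A/I-1 aff ·: Aa
A/I-2 aff ·: Aa
A/II-1 ? I-1×I-2: aa|Aa|AA
A/II-2 aff ·: Aa|AA
A/II-3 un I-1×I-2: aa
A/III-1 aff II-1×II-2: Aa|AA
A/III-2 aff II-1×II-2: Aa|AA
A/III-3 aff II-1×II-2: Aa|AA
⇒ A over [I-1,I-2,II-1,II-2,II-3,III-1,III-2,III-3]: 27 consistent
T/I-1 ? ·: tt|Tt|TT
T/I-2 ? ·: tt|Tt|TT
T/II-1 aff I-1×I-2: Tt|TT
T/II-2 aff ·: Tt|TT
T/II-3 aff I-1×I-2: Tt|TT
T/III-1 aff II-1×II-2: Tt|TT
T/III-2 ? II-1×II-2: tt|Tt|TT
T/III-3 aff II-1×II-2: Tt|TT
⇒ T over [I-1,I-2,II-1,II-2,II-3,III-1,III-2,III-3]: 263 consistent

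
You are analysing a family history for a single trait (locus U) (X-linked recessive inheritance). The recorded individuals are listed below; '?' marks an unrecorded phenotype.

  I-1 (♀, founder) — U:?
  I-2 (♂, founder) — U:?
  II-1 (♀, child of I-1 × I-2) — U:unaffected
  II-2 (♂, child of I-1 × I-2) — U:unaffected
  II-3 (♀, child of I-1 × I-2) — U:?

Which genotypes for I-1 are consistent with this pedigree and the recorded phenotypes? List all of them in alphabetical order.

U/I-1 ? ·: X^UX^U|X^UX^u
U/I-2 ? ·: X^UY|X^uY
U/II-1 un I-1×I-2: X^UX^U|X^UX^u
U/II-2 un I-1×I-2: X^UY
U/II-3 ? I-1×I-2: X^UX^U|X^UX^u|X^uX^u
⇒ U over [I-1,I-2,II-1,II-2,II-3]: 8 consistent

I-1 ∈ {X^UX^U, X^UX^u}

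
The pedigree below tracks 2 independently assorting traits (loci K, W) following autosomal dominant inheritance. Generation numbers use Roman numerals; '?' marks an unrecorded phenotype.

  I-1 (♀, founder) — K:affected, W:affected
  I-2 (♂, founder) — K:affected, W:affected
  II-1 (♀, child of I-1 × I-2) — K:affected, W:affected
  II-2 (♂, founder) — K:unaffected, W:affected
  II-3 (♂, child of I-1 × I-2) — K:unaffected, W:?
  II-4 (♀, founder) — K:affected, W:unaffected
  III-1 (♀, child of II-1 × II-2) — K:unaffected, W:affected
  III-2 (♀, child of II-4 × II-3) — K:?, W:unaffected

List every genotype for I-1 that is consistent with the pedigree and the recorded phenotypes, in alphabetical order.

I-1 ∈ {Kk WW, Kk Ww}

K/I-1 aff ·: Kk
K/I-2 aff ·: Kk
K/II-1 aff I-1×I-2: Kk
K/II-2 un ·: kk
K/II-3 un I-1×I-2: kk
K/II-4 aff ·: Kk|KK
K/III-1 un II-1×II-2: kk
K/III-2 ? II-4×II-3: kk|Kk
⇒ K over [I-1,I-2,II-1,II-2,II-3,II-4,III-1,III-2]: 3 consistent
W/I-1 aff ·: Ww|WW
W/I-2 aff ·: Ww|WW
W/II-1 aff I-1×I-2: Ww|WW
W/II-2 aff ·: Ww|WW
W/II-3 ? I-1×I-2: ww|Ww
W/II-4 un ·: ww
W/III-1 aff II-1×II-2: Ww|WW
W/III-2 un II-4×II-3: ww
⇒ W over [I-1,I-2,II-1,II-2,II-3,II-4,III-1,III-2]: 28 consistent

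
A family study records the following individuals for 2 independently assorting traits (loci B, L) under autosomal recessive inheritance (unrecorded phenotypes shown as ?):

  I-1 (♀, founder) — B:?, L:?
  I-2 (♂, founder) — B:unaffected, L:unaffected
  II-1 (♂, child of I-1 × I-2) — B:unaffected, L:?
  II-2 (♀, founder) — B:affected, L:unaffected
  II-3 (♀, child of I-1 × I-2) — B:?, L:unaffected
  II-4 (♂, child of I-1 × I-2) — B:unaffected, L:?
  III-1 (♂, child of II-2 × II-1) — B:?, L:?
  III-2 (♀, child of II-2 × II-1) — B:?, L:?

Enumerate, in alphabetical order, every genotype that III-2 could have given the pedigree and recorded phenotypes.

B/I-1 ? ·: BB|Bb|bb
B/I-2 un ·: BB|Bb
B/II-1 un I-1×I-2: BB|Bb
B/II-2 aff ·: bb
B/II-3 ? I-1×I-2: BB|Bb|bb
B/II-4 un I-1×I-2: BB|Bb
B/III-1 ? II-2×II-1: Bb|bb
B/III-2 ? II-2×II-1: Bb|bb
⇒ B over [I-1,I-2,II-1,II-2,II-3,II-4,III-1,III-2]: 83 consistent
L/I-1 ? ·: LL|Ll|ll
L/I-2 un ·: LL|Ll
L/II-1 ? I-1×I-2: LL|Ll|ll
L/II-2 un ·: LL|Ll
L/II-3 un I-1×I-2: LL|Ll
L/II-4 ? I-1×I-2: LL|Ll|ll
L/III-1 ? II-2×II-1: LL|Ll|ll
L/III-2 ? II-2×II-1: LL|Ll|ll
⇒ L over [I-1,I-2,II-1,II-2,II-3,II-4,III-1,III-2]: 336 consistent

III-2 ∈ {Bb LL, Bb Ll, Bb ll, bb LL, bb Ll, bb ll}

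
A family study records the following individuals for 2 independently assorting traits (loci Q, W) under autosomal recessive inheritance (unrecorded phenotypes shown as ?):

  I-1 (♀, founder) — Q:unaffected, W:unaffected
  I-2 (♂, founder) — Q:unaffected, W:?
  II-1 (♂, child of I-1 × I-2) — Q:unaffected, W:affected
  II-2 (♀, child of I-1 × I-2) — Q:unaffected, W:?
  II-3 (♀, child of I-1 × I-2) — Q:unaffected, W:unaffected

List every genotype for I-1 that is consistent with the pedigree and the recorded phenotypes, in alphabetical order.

I-1 ∈ {QQ Ww, Qq Ww}

Q/I-1 un ·: QQ|Qq
Q/I-2 un ·: QQ|Qq
Q/II-1 un I-1×I-2: QQ|Qq
Q/II-2 un I-1×I-2: QQ|Qq
Q/II-3 un I-1×I-2: QQ|Qq
⇒ Q over [I-1,I-2,II-1,II-2,II-3]: 25 consistent
W/I-1 un ·: Ww
W/I-2 ? ·: Ww|ww
W/II-1 aff I-1×I-2: ww
W/II-2 ? I-1×I-2: WW|Ww|ww
W/II-3 un I-1×I-2: WW|Ww
⇒ W over [I-1,I-2,II-1,II-2,II-3]: 8 consistent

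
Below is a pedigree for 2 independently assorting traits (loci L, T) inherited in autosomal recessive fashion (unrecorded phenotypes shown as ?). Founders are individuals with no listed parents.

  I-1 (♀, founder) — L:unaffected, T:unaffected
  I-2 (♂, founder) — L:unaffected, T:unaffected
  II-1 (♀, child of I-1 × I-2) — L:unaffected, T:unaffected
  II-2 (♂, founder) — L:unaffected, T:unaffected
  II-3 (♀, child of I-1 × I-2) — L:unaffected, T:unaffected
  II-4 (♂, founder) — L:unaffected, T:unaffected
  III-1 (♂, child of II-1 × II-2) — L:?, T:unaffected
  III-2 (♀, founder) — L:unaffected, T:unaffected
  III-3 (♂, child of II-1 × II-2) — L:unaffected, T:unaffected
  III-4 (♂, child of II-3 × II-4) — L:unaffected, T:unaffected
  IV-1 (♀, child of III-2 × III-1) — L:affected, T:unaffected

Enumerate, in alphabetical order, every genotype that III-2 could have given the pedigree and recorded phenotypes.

L/I-1 un ·: LL|Ll
L/I-2 un ·: LL|Ll
L/II-1 un I-1×I-2: LL|Ll
L/II-2 un ·: LL|Ll
L/II-3 un I-1×I-2: LL|Ll
L/II-4 un ·: LL|Ll
L/III-1 ? II-1×II-2: Ll|ll
L/III-2 un ·: Ll
L/III-3 un II-1×II-2: LL|Ll
L/III-4 un II-3×II-4: LL|Ll
L/IV-1 aff III-2×III-1: ll
⇒ L over [I-1,I-2,II-1,II-2,II-3,II-4,III-1,III-2,III-3,III-4,IV-1]: 174 consistent
T/I-1 un ·: TT|Tt
T/I-2 un ·: TT|Tt
T/II-1 un I-1×I-2: TT|Tt
T/II-2 un ·: TT|Tt
T/II-3 un I-1×I-2: TT|Tt
T/II-4 un ·: TT|Tt
T/III-1 un II-1×II-2: TT|Tt
T/III-2 un ·: TT|Tt
T/III-3 un II-1×II-2: TT|Tt
T/III-4 un II-3×II-4: TT|Tt
T/IV-1 un III-2×III-1: TT|Tt
⇒ T over [I-1,I-2,II-1,II-2,II-3,II-4,III-1,III-2,III-3,III-4,IV-1]: 996 consistent

III-2 ∈ {Ll TT, Ll Tt}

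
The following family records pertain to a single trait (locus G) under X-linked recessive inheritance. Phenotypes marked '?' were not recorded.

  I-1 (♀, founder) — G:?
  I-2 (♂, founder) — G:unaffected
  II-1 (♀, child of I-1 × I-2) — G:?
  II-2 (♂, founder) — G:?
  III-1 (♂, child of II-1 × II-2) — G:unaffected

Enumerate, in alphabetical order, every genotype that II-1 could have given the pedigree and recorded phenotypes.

II-1 ∈ {X^GX^G, X^GX^g}

G/I-1 ? ·: X^GX^G|X^GX^g|X^gX^g
G/I-2 un ·: X^GY
G/II-1 ? I-1×I-2: X^GX^G|X^GX^g
G/II-2 ? ·: X^GY|X^gY
G/III-1 un II-1×II-2: X^GY
⇒ G over [I-1,I-2,II-1,II-2,III-1]: 8 consistent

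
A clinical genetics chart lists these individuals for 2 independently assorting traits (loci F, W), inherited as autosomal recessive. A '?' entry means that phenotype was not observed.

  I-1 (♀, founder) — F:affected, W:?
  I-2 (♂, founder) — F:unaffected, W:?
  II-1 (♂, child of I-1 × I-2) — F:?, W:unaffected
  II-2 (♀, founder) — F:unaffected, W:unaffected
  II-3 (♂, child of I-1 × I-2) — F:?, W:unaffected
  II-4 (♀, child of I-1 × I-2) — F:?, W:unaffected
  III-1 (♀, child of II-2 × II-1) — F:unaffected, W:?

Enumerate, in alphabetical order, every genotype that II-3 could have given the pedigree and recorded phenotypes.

II-3 ∈ {Ff WW, Ff Ww, ff WW, ff Ww}

F/I-1 aff ·: ff
F/I-2 un ·: FF|Ff
F/II-1 ? I-1×I-2: Ff|ff
F/II-2 un ·: FF|Ff
F/II-3 ? I-1×I-2: Ff|ff
F/II-4 ? I-1×I-2: Ff|ff
F/III-1 un II-2×II-1: FF|Ff
⇒ F over [I-1,I-2,II-1,II-2,II-3,II-4,III-1]: 28 consistent
W/I-1 ? ·: WW|Ww|ww
W/I-2 ? ·: WW|Ww|ww
W/II-1 un I-1×I-2: WW|Ww
W/II-2 un ·: WW|Ww
W/II-3 un I-1×I-2: WW|Ww
W/II-4 un I-1×I-2: WW|Ww
W/III-1 ? II-2×II-1: WW|Ww|ww
⇒ W over [I-1,I-2,II-1,II-2,II-3,II-4,III-1]: 119 consistent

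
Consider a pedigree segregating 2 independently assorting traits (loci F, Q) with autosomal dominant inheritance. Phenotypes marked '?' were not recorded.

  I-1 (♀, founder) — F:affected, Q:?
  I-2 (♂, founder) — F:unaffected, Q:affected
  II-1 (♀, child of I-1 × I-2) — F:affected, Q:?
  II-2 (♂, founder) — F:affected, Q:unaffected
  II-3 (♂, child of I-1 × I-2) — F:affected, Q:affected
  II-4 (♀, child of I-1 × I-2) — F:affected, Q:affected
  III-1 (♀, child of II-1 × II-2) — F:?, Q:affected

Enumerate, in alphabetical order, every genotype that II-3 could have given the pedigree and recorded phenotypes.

F/I-1 aff ·: Ff|FF
F/I-2 un ·: ff
F/II-1 aff I-1×I-2: Ff
F/II-2 aff ·: Ff|FF
F/II-3 aff I-1×I-2: Ff
F/II-4 aff I-1×I-2: Ff
F/III-1 ? II-1×II-2: ff|Ff|FF
⇒ F over [I-1,I-2,II-1,II-2,II-3,II-4,III-1]: 10 consistent
Q/I-1 ? ·: qq|Qq|QQ
Q/I-2 aff ·: Qq|QQ
Q/II-1 ? I-1×I-2: Qq|QQ
Q/II-2 un ·: qq
Q/II-3 aff I-1×I-2: Qq|QQ
Q/II-4 aff I-1×I-2: Qq|QQ
Q/III-1 aff II-1×II-2: Qq
⇒ Q over [I-1,I-2,II-1,II-2,II-3,II-4,III-1]: 27 consistent

II-3 ∈ {Ff QQ, Ff Qq}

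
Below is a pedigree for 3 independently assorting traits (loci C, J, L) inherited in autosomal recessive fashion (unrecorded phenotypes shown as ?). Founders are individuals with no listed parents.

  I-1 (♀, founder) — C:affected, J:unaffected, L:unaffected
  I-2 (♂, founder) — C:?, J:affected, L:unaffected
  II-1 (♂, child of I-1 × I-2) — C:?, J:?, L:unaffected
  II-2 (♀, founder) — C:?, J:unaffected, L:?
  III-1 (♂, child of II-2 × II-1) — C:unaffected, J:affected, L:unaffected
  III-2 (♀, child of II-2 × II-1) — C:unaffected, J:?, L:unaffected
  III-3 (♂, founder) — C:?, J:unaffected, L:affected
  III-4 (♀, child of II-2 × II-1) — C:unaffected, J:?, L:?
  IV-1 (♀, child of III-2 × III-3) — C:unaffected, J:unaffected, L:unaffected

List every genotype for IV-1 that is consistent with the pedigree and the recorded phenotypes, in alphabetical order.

IV-1 ∈ {CC JJ Ll, CC Jj Ll, Cc JJ Ll, Cc Jj Ll}

C/I-1 aff ·: cc
C/I-2 ? ·: CC|Cc|cc
C/II-1 ? I-1×I-2: Cc|cc
C/II-2 ? ·: CC|Cc|cc
C/III-1 un II-2×II-1: CC|Cc
C/III-2 un II-2×II-1: CC|Cc
C/III-3 ? ·: CC|Cc|cc
C/III-4 un II-2×II-1: CC|Cc
C/IV-1 un III-2×III-3: CC|Cc
⇒ C over [I-1,I-2,II-1,II-2,III-1,III-2,III-3,III-4,IV-1]: 174 consistent
J/I-1 un ·: JJ|Jj
J/I-2 aff ·: jj
J/II-1 ? I-1×I-2: Jj|jj
J/II-2 un ·: Jj
J/III-1 aff II-2×II-1: jj
J/III-2 ? II-2×II-1: JJ|Jj|jj
J/III-3 un ·: JJ|Jj
J/III-4 ? II-2×II-1: JJ|Jj|jj
J/IV-1 un III-2×III-3: JJ|Jj
⇒ J over [I-1,I-2,II-1,II-2,III-1,III-2,III-3,III-4,IV-1]: 66 consistent
L/I-1 un ·: LL|Ll
L/I-2 un ·: LL|Ll
L/II-1 un I-1×I-2: LL|Ll
L/II-2 ? ·: LL|Ll|ll
L/III-1 un II-2×II-1: LL|Ll
L/III-2 un II-2×II-1: LL|Ll
L/III-3 aff ·: ll
L/III-4 ? II-2×II-1: LL|Ll|ll
L/IV-1 un III-2×III-3: Ll
⇒ L over [I-1,I-2,II-1,II-2,III-1,III-2,III-3,III-4,IV-1]: 106 consistent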